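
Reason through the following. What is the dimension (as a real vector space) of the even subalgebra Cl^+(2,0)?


Even subalgebra dimension = 2^(n-1)
n = 2 + 0 = 2
2^(2 - 1) = 2^1 = 2
Verification: sum of C(2,k) for even k = 1 + 1 = 2
Result = 2


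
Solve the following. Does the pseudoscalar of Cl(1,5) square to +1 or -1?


The pseudoscalar I = e1...e_n (product of all n generators) of Cl(p,q) satisfies I^2 = (-1)^(q + n(n-1)/2).
p = 1, q = 5, n = p + q = 6
n(n-1)/2 = 6 * 5 / 2 = 15
Exponent = q + n(n-1)/2 = 5 + 15 = 20
I^2 = (-1)^20 = +1


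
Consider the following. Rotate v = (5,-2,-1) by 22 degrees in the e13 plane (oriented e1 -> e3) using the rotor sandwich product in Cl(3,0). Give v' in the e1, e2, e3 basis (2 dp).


Rotor R = cos(11deg) - sin(11deg)*e13
Rotation angle theta = 2 * 11 = 22 degrees in the e13 plane (e1 -> e3).
The component perpendicular to the plane (e2) is invariant: v'_2 = v2 = -2.00
cos(22deg) = 0.9272, sin(22deg) = 0.3746
v'_1 = v1*cos(theta) - v3*sin(theta) = 5*0.9272 - (-1)*0.3746 = 5.01
v'_3 = v1*sin(theta) + v3*cos(theta) = 5*0.3746 + (-1)*0.9272 = 0.95
v' = 5.01*e1 - 2.00*e2 + 0.95*e3


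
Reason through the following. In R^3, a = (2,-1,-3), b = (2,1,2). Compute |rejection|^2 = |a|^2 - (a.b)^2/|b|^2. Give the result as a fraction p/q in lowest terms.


|a|^2 = 2^2 + (-1)^2 + (-3)^2 = 14
|b|^2 = 2^2 + 1^2 + 2^2 = 9
a . b = 2*2 + (-1)*1 + (-3)*2 = -3
(a.b)^2 = (-3)^2 = 9
|rej|^2 = 14 - 9/9
= (126 - 9)/9
= 117/9
In lowest terms: 13/1


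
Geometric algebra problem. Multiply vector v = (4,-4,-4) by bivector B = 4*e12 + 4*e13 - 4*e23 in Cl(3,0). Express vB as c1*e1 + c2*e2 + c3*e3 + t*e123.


vB has grade-1 (vector) and grade-3 (trivector) parts: vB = (v _| B) + (v ^ B).
Vector part <vB>_1:
  e1: -v2*b12 - v3*b13 = -(-4)*(4) - (-4)*(4) = 32
  e2: v1*b12 - v3*b23 = (4)*(4) - (-4)*(-4) = 0
  e3: v1*b13 + v2*b23 = (4)*(4) + (-4)*(-4) = 32
Trivector part <vB>_3:
  e123: v1*b23 - v2*b13 + v3*b12 = (4)*(-4) - (-4)*(4) + (-4)*(4) = -16
vB = 32*e1 + 0*e2 + 32*e3 - 16*e123


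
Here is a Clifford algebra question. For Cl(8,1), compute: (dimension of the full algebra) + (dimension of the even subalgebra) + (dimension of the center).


n = 8 + 1 = 9
Total dim = 2^9 = 512
Even subalgebra dim = 2^8 = 256
n is odd, so center dim = 2
Sum = 512 + 256 + 2 = 770


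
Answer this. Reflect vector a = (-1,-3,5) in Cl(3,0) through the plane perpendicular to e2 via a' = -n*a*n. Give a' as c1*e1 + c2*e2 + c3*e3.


Reflection formula: a' = -n*a*n, with n = e2 (unit vector, n^2 = 1).
For reflection through hyperplane perp to e2:
The component along e2 flips sign, others stay.
a = (-1, -3, 5)
a' = (-1, 3, 5)
a' = -1*e1 + 3*e2 + 5*e3


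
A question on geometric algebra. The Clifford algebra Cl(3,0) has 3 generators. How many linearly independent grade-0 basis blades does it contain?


Number of grade-k basis blades in Cl(p,q) with n = p + q is C(n, k).
n = 3 + 0 = 3
C(3, 0) = 3! / (0! * 3!)
= 6 / (1 * 6)
= 1


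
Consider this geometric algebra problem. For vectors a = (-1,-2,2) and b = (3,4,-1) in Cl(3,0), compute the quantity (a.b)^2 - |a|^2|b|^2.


a . b = (-1)*3 + (-2)*4 + 2*(-1)
= -3 + (-8) + (-2) = -13
|a|^2 = (-1)^2 + (-2)^2 + 2^2 = 9
|b|^2 = 3^2 + 4^2 + (-1)^2 = 26
(a.b)^2 = (-13)^2 = 169
|a|^2 * |b|^2 = 9 * 26 = 234
Result = 169 - 234 = -65


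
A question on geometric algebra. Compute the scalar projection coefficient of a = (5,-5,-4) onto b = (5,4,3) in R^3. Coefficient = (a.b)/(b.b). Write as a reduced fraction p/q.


Projection coefficient = (a . b) / (b . b)
a . b = 5*5 + (-5)*4 + (-4)*3
= 25 + (-20) + (-12) = -7
b . b = 5^2 + 4^2 + 3^2
= 25 + 16 + 9 = 50
Coefficient = -7/50
In lowest terms: -7/50


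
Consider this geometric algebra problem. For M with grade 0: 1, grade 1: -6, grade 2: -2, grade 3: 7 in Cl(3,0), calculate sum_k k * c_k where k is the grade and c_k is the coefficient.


Grade-weighted sum = sum of grade_k * coefficient_k
0*1 = 0
1*(-6) = -6
2*(-2) = -4
3*7 = 21
Total = 0 + (-6) + (-4) + 21 = 11


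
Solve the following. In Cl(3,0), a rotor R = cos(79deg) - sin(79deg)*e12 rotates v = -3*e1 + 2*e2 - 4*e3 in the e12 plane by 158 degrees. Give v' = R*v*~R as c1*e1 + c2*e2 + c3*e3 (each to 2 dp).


Rotor R = cos(79deg) - sin(79deg)*e12
Rotation angle theta = 2 * 79 = 158 degrees in the e12 plane (e1 -> e2).
The component perpendicular to the plane (e3) is invariant: v'_3 = v3 = -4.00
cos(158deg) = -0.9272, sin(158deg) = 0.3746
v'_1 = v1*cos(theta) - v2*sin(theta) = -3*(-0.9272) - 2*0.3746 = 2.03
v'_2 = v1*sin(theta) + v2*cos(theta) = -3*0.3746 + 2*(-0.9272) = -2.98
v' = 2.03*e1 - 2.98*e2 - 4.00*e3


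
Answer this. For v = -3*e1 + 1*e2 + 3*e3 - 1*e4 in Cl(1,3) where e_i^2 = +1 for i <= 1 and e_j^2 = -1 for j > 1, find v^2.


v^2 = sum of c_i^2 * e_i^2
Positive signature terms (e_i^2 = +1): (-3)^2 = 9
Negative signature terms (e_j^2 = -1): 1^2 + 3^2 + (-1)^2 = 11
v^2 = 9 - 11 = -2


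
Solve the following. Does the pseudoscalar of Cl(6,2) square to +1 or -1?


The pseudoscalar I = e1...e_n (product of all n generators) of Cl(p,q) satisfies I^2 = (-1)^(q + n(n-1)/2).
p = 6, q = 2, n = p + q = 8
n(n-1)/2 = 8 * 7 / 2 = 28
Exponent = q + n(n-1)/2 = 2 + 28 = 30
I^2 = (-1)^30 = +1


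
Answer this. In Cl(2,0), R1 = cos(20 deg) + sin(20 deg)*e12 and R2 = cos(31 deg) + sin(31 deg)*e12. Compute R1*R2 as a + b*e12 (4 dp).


Same-plane rotors commute and their half-angles add:
R1*R2 = cos(a1 + a2) + sin(a1 + a2)*e12.
a1 + a2 = 20 + 31 = 51 deg
cos(51 deg) = 0.6293
sin(51 deg) = 0.7771
R1*R2 = 0.6293 + 0.7771*e12


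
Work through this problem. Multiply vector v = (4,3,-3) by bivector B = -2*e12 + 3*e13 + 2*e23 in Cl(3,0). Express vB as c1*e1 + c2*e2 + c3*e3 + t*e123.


vB has grade-1 (vector) and grade-3 (trivector) parts: vB = (v _| B) + (v ^ B).
Vector part <vB>_1:
  e1: -v2*b12 - v3*b13 = -(3)*(-2) - (-3)*(3) = 15
  e2: v1*b12 - v3*b23 = (4)*(-2) - (-3)*(2) = -2
  e3: v1*b13 + v2*b23 = (4)*(3) + (3)*(2) = 18
Trivector part <vB>_3:
  e123: v1*b23 - v2*b13 + v3*b12 = (4)*(2) - (3)*(3) + (-3)*(-2) = 5
vB = 15*e1 - 2*e2 + 18*e3 + 5*e123


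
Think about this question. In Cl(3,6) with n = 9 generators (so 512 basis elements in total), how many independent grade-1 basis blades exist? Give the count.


Number of grade-k basis blades in Cl(p,q) with n = p + q is C(n, k).
n = 3 + 6 = 9
C(9, 1) = 9! / (1! * 8!)
= 362880 / (1 * 40320)
= 9


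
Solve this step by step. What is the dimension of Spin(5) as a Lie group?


Spin(n) double-covers SO(n); both have Lie algebra so(n) of dimension n(n-1)/2.
n = 5
n(n-1) = 5 * 4 = 20
dim Spin(5) = 20/2 = 10


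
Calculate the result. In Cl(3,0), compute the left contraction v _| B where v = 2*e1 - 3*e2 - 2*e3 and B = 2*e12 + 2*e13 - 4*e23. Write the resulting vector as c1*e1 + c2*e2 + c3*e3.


Left contraction v _| B = <vB>_1 (grade-1 part of the geometric product vB).
Using e1_|e12 = e2, e2_|e12 = -e1, e1_|e13 = e3, e3_|e13 = -e1, e2_|e23 = e3, e3_|e23 = -e2:
e1 coeff: -v2*b12 - v3*b13 = -(-3)*(2) - (-2)*(2) = 10
e2 coeff: v1*b12 - v3*b23 = (2)*(2) - (-2)*(-4) = -4
e3 coeff: v1*b13 + v2*b23 = (2)*(2) + (-3)*(-4) = 16
v _| B = 10*e1 - 4*e2 + 16*e3


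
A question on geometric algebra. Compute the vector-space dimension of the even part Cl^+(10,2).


Even subalgebra dimension = 2^(n-1)
n = 10 + 2 = 12
2^(12 - 1) = 2^11 = 2048
Verification: sum of C(12,k) for even k = 1 + 66 + 495 + 924 + 495 + 66 + 1 = 2048
Result = 2048


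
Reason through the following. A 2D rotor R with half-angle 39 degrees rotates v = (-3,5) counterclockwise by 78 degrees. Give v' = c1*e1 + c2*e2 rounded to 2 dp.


Rotor R = cos(39deg) - sin(39deg)*e12
Rotation angle theta = 2 * 39 = 78 degrees
v' = R*v*~R rotates v by theta.
cos(78deg) = 0.2079, sin(78deg) = 0.9781
v'_1 = -3*cos(78deg) - 5*sin(78deg)
= -3*0.2079 - 5*0.9781
= -5.51
v'_2 = -3*sin(78deg) + 5*cos(78deg)
= -3*0.9781 + 5*0.2079
= -1.89
v' = -5.51*e1 - 1.89*e2


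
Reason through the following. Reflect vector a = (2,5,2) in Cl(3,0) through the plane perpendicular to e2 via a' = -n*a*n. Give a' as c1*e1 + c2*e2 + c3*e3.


Reflection formula: a' = -n*a*n, with n = e2 (unit vector, n^2 = 1).
For reflection through hyperplane perp to e2:
The component along e2 flips sign, others stay.
a = (2, 5, 2)
a' = (2, -5, 2)
a' = 2*e1 - 5*e2 + 2*e3


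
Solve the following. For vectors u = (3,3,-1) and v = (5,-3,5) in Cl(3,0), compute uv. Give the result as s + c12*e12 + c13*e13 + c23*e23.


In Cl(3,0): e_i^2 = 1, e_ie_j = -e_je_i for i != j.
Scalar part = u . v = 3*5 + 3*(-3) + (-1)*5
= 15 + (-9) + (-5) = 1
e12 coeff = 3*(-3) - 3*5 = -9 - 15 = -24
e13 coeff = 3*5 - (-1)*5 = 15 - (-5) = 20
e23 coeff = 3*5 - (-1)*(-3) = 15 - 3 = 12
uv = 1 - 24*e12 + 20*e13 + 12*e23


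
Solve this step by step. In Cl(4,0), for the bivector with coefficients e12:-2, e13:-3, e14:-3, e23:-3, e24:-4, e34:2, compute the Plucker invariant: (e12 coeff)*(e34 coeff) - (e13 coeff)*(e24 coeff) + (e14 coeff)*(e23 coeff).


Plucker relation: af - be + cd
a*f = (-2)*2 = -4
b*e = (-3)*(-4) = 12
c*d = (-3)*(-3) = 9
af - be + cd = -4 - 12 + 9
= -7


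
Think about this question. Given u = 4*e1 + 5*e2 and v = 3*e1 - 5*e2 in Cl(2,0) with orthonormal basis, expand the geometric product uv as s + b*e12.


Expand: (4*e1 + 5*e2)(3*e1 - 5*e2)
= 4*3*e1e1 + 4*(-5)*e1e2 + 5*3*e2e1 + 5*(-5)*e2e2
Using e1^2 = e2^2 = 1, e2e1 = -e1e2:
Scalar part s = 4*3 + 5*(-5) = 12 + (-25) = -13
Bivector part b = 4*(-5) - 5*3 = -20 - 15 = -35
uv = -13 - 35*e12


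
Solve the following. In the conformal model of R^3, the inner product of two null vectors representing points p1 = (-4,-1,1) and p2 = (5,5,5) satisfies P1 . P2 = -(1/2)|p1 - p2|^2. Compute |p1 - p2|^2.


p1 - p2 = (-9, -6, -4)
|p1 - p2|^2 = (-9)^2 + (-6)^2 + (-4)^2
= 81 + 36 + 16
= 133


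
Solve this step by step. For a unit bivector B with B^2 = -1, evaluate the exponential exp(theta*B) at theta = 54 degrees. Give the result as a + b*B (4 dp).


For a unit bivector B with B^2 = -1, the exponential series gives
e^(theta*B) = cos(theta) + sin(theta)*B (the GA analogue of Euler's formula).
theta = 54 degrees = 0.942478 rad
cos(54 deg) = 0.5878
sin(54 deg) = 0.8090
exp(theta*B) = 0.5878 + 0.8090*B


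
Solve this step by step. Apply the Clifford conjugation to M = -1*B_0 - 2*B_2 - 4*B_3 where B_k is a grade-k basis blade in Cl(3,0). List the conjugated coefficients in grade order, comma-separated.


Clifford conjugate sign for grade k: (-1)^(k(k+1)/2)
Grade 0: (-1)^(0*1/2) = (-1)^0 = 1, coeff -1 -> -1
Grade 2: (-1)^(2*3/2) = (-1)^3 = -1, coeff -2 -> 2
Grade 3: (-1)^(3*4/2) = (-1)^6 = 1, coeff -4 -> -4
Conjugated coefficients: -1, 2, -4


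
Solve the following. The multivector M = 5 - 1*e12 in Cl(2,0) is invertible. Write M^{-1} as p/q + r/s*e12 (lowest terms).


M = 5 - 1*e12, where e12^2 = -1.
Since M commutes with its reverse ~M = a - b*e12, M * ~M = a^2 - b^2*e12^2 = a^2 + b^2.
So M^{-1} = ~M / (a^2 + b^2) = (a - b*e12)/(a^2 + b^2).
a^2 + b^2 = 25 + 1 = 26
Scalar part = 5/26 = 5/26
Bivector coeff = 1/26 = 1/26
M^{-1} = 5/26 + 1/26*e12


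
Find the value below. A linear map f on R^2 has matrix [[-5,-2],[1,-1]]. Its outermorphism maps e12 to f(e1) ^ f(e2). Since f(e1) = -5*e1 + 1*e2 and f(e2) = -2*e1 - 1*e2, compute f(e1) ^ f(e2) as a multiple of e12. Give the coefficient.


The outermorphism of a linear map f sends e1^e2 to f(e1)^f(e2).
f(e1) = -5*e1 + 1*e2
f(e2) = -2*e1 - 1*e2
f(e1) ^ f(e2) = (-5*e1 + 1*e2) ^ (-2*e1 - 1*e2)
= (-5)*(-1)*e12 + 1*(-2)*e21
= (5 - (-2))*e12
= 7*e12
Coefficient = 7


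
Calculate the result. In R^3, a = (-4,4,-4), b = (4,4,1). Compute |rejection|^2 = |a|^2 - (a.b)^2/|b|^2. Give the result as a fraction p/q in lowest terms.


|a|^2 = (-4)^2 + 4^2 + (-4)^2 = 48
|b|^2 = 4^2 + 4^2 + 1^2 = 33
a . b = (-4)*4 + 4*4 + (-4)*1 = -4
(a.b)^2 = (-4)^2 = 16
|rej|^2 = 48 - 16/33
= (1584 - 16)/33
= 1568/33
In lowest terms: 1568/33


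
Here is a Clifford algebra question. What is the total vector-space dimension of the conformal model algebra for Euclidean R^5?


The conformal model of R^5 uses Cl(6,1): the 5 Euclidean generators plus two extra orthogonal generators e+ (e+^2 = +1) and e- (e-^2 = -1), from which the null vectors e0, einf are built.
Number of generators m = 5 + 2 = 7.
dim Cl(p,q) = 2^m = 2^7 = 128


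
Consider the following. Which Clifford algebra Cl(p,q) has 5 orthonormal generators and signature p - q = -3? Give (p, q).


We need p + q = 5 and p - q = -3.
Adding: 2p = 5 + (-3) = 2, so p = 1.
Then q = 5 - 1 = 4.
(p, q) = (1, 4)


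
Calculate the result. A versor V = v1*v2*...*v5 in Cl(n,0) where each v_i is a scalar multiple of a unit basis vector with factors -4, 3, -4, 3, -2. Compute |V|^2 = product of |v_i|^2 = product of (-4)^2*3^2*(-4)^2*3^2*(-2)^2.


Each vector v_i has |v_i|^2 = s_i^2
Squared scales: (-4)^2 = 16, 3^2 = 9, (-4)^2 = 16, 3^2 = 9, (-2)^2 = 4
|V|^2 = 16 * 9 * 16 * 9 * 4
= 82944


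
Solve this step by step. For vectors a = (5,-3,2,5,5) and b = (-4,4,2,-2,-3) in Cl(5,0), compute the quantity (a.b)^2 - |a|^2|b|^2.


a . b = 5*(-4) + (-3)*4 + 2*2 + 5*(-2) + 5*(-3)
= -20 + (-12) + 4 + (-10) + (-15) = -53
|a|^2 = 5^2 + (-3)^2 + 2^2 + 5^2 + 5^2 = 88
|b|^2 = (-4)^2 + 4^2 + 2^2 + (-2)^2 + (-3)^2 = 49
(a.b)^2 = (-53)^2 = 2809
|a|^2 * |b|^2 = 88 * 49 = 4312
Result = 2809 - 4312 = -1503


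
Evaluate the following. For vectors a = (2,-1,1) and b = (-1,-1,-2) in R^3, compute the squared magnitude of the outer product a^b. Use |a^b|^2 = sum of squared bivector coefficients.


a wedge b = (a1*b2 - a2*b1)*e12 + (a1*b3 - a3*b1)*e13 + (a2*b3 - a3*b2)*e23
e12 coeff: 2*(-1) - (-1)*(-1) = -2 - 1 = -3
e13 coeff: 2*(-2) - 1*(-1) = -4 - (-1) = -3
e23 coeff: (-1)*(-2) - 1*(-1) = 2 - (-1) = 3
|a wedge b|^2 = (-3)^2 + (-3)^2 + 3^2
= 9 + 9 + 9
= 27


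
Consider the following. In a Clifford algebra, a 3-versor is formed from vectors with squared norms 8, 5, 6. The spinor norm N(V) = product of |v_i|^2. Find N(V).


Spinor norm N(V) = |v1|^2 * |v2|^2 * ... * |v3|^2
= 8 * 5 * 6
Running product: 8, 40, 240
N(V) = 240


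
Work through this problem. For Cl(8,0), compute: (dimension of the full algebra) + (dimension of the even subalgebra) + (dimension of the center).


n = 8 + 0 = 8
Total dim = 2^8 = 256
Even subalgebra dim = 2^7 = 128
n is even, so center dim = 1
Sum = 256 + 128 + 1 = 385


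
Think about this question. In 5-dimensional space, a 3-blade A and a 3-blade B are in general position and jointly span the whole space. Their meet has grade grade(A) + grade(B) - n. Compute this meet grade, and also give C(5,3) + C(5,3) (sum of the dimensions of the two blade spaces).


Meet grade = grade(A) + grade(B) - n
= 3 + 3 - 5 = 1
C(5,3) = 10
C(5,3) = 10
dim_A + dim_B = 10 + 10 = 20


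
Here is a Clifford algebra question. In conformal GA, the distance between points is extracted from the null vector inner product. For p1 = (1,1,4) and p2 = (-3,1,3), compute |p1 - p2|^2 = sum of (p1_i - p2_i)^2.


p1 - p2 = (4, 0, 1)
|p1 - p2|^2 = 4^2 + 0^2 + 1^2
= 16 + 0 + 1
= 17


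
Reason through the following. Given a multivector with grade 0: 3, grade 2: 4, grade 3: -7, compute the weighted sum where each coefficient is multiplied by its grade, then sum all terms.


Grade-weighted sum = sum of grade_k * coefficient_k
0*3 = 0
2*4 = 8
3*(-7) = -21
Total = 0 + 8 + (-21) = -13


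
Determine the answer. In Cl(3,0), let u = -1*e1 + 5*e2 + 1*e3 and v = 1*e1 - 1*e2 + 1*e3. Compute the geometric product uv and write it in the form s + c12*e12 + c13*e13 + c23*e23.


In Cl(3,0): e_i^2 = 1, e_ie_j = -e_je_i for i != j.
Scalar part = u . v = (-1)*1 + 5*(-1) + 1*1
= -1 + (-5) + 1 = -5
e12 coeff = (-1)*(-1) - 5*1 = 1 - 5 = -4
e13 coeff = (-1)*1 - 1*1 = -1 - 1 = -2
e23 coeff = 5*1 - 1*(-1) = 5 - (-1) = 6
uv = -5 - 4*e12 - 2*e13 + 6*e23


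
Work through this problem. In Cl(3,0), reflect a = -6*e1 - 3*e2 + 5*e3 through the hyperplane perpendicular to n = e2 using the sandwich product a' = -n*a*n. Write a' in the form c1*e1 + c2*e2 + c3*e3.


Reflection formula: a' = -n*a*n, with n = e2 (unit vector, n^2 = 1).
For reflection through hyperplane perp to e2:
The component along e2 flips sign, others stay.
a = (-6, -3, 5)
a' = (-6, 3, 5)
a' = -6*e1 + 3*e2 + 5*e3


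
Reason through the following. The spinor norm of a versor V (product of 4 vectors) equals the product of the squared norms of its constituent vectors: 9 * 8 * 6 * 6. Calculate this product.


Spinor norm N(V) = |v1|^2 * |v2|^2 * ... * |v4|^2
= 9 * 8 * 6 * 6
Running product: 9, 72, 432, 2592
N(V) = 2592


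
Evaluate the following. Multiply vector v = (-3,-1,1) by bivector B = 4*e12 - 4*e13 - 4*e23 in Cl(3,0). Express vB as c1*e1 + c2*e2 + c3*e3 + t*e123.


vB has grade-1 (vector) and grade-3 (trivector) parts: vB = (v _| B) + (v ^ B).
Vector part <vB>_1:
  e1: -v2*b12 - v3*b13 = -(-1)*(4) - (1)*(-4) = 8
  e2: v1*b12 - v3*b23 = (-3)*(4) - (1)*(-4) = -8
  e3: v1*b13 + v2*b23 = (-3)*(-4) + (-1)*(-4) = 16
Trivector part <vB>_3:
  e123: v1*b23 - v2*b13 + v3*b12 = (-3)*(-4) - (-1)*(-4) + (1)*(4) = 12
vB = 8*e1 - 8*e2 + 16*e3 + 12*e123


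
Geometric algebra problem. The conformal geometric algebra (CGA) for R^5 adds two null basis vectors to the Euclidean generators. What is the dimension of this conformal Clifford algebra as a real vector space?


The conformal model of R^5 uses Cl(6,1): the 5 Euclidean generators plus two extra orthogonal generators e+ (e+^2 = +1) and e- (e-^2 = -1), from which the null vectors e0, einf are built.
Number of generators m = 5 + 2 = 7.
dim Cl(p,q) = 2^m = 2^7 = 128


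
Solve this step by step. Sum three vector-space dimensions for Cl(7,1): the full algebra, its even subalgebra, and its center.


n = 7 + 1 = 8
Total dim = 2^8 = 256
Even subalgebra dim = 2^7 = 128
n is even, so center dim = 1
Sum = 256 + 128 + 1 = 385


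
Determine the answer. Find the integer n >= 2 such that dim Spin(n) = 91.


dim Spin(n) = dim so(n) = n(n-1)/2.
Solve n(n-1)/2 = 91, i.e. n^2 - n - 182 = 0.
Discriminant = 1 + 8*91 = 729
n = (1 + sqrt(729))/2 = (1 + 27)/2 = 14


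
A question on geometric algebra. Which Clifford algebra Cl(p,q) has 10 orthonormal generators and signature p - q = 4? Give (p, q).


We need p + q = 10 and p - q = 4.
Adding: 2p = 10 + 4 = 14, so p = 7.
Then q = 10 - 7 = 3.
(p, q) = (7, 3)


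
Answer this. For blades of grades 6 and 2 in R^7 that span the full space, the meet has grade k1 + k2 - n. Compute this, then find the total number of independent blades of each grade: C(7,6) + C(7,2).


Meet grade = grade(A) + grade(B) - n
= 6 + 2 - 7 = 1
C(7,6) = 7
C(7,2) = 21
dim_A + dim_B = 7 + 21 = 28


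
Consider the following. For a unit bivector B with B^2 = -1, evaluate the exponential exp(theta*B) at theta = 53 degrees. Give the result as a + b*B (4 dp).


For a unit bivector B with B^2 = -1, the exponential series gives
e^(theta*B) = cos(theta) + sin(theta)*B (the GA analogue of Euler's formula).
theta = 53 degrees = 0.925025 rad
cos(53 deg) = 0.6018
sin(53 deg) = 0.7986
exp(theta*B) = 0.6018 + 0.7986*B


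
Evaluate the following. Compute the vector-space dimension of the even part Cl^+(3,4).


Even subalgebra dimension = 2^(n-1)
n = 3 + 4 = 7
2^(7 - 1) = 2^6 = 64
Verification: sum of C(7,k) for even k = 1 + 21 + 35 + 7 = 64
Result = 64


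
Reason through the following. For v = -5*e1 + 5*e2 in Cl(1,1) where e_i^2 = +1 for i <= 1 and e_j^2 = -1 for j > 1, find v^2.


v^2 = sum of c_i^2 * e_i^2
Positive signature terms (e_i^2 = +1): (-5)^2 = 25
Negative signature terms (e_j^2 = -1): 5^2 = 25
v^2 = 25 - 25 = 0


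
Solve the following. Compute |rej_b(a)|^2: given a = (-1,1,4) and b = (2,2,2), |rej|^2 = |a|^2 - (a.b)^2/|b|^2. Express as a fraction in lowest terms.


|a|^2 = (-1)^2 + 1^2 + 4^2 = 18
|b|^2 = 2^2 + 2^2 + 2^2 = 12
a . b = (-1)*2 + 1*2 + 4*2 = 8
(a.b)^2 = 8^2 = 64
|rej|^2 = 18 - 64/12
= (216 - 64)/12
= 152/12
In lowest terms: 38/3


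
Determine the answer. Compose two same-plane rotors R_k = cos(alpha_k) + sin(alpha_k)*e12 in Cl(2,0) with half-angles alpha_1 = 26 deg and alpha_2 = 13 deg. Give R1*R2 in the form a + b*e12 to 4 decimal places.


Same-plane rotors commute and their half-angles add:
R1*R2 = cos(a1 + a2) + sin(a1 + a2)*e12.
a1 + a2 = 26 + 13 = 39 deg
cos(39 deg) = 0.7771
sin(39 deg) = 0.6293
R1*R2 = 0.7771 + 0.6293*e12


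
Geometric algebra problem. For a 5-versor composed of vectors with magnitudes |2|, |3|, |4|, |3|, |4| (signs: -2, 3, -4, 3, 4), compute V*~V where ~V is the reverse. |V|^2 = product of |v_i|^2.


Each vector v_i has |v_i|^2 = s_i^2
Squared scales: (-2)^2 = 4, 3^2 = 9, (-4)^2 = 16, 3^2 = 9, 4^2 = 16
|V|^2 = 4 * 9 * 16 * 9 * 16
= 82944


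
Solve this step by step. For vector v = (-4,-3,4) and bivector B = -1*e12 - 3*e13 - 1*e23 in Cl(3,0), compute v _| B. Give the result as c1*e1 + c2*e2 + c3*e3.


Left contraction v _| B = <vB>_1 (grade-1 part of the geometric product vB).
Using e1_|e12 = e2, e2_|e12 = -e1, e1_|e13 = e3, e3_|e13 = -e1, e2_|e23 = e3, e3_|e23 = -e2:
e1 coeff: -v2*b12 - v3*b13 = -(-3)*(-1) - (4)*(-3) = 9
e2 coeff: v1*b12 - v3*b23 = (-4)*(-1) - (4)*(-1) = 8
e3 coeff: v1*b13 + v2*b23 = (-4)*(-3) + (-3)*(-1) = 15
v _| B = 9*e1 + 8*e2 + 15*e3


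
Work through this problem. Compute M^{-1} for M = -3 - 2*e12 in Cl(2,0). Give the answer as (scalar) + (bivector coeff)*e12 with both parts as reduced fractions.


M = -3 - 2*e12, where e12^2 = -1.
Since M commutes with its reverse ~M = a - b*e12, M * ~M = a^2 - b^2*e12^2 = a^2 + b^2.
So M^{-1} = ~M / (a^2 + b^2) = (a - b*e12)/(a^2 + b^2).
a^2 + b^2 = 9 + 4 = 13
Scalar part = -3/13 = -3/13
Bivector coeff = 2/13 = 2/13
M^{-1} = -3/13 + 2/13*e12


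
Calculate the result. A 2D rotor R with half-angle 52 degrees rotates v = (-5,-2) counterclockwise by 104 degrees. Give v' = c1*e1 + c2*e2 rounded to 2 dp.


Rotor R = cos(52deg) - sin(52deg)*e12
Rotation angle theta = 2 * 52 = 104 degrees
v' = R*v*~R rotates v by theta.
cos(104deg) = -0.2419, sin(104deg) = 0.9703
v'_1 = -5*cos(104deg) - (-2)*sin(104deg)
= -5*(-0.2419) - (-2)*0.9703
= 3.15
v'_2 = -5*sin(104deg) + (-2)*cos(104deg)
= -5*0.9703 + (-2)*(-0.2419)
= -4.37
v' = 3.15*e1 - 4.37*e2


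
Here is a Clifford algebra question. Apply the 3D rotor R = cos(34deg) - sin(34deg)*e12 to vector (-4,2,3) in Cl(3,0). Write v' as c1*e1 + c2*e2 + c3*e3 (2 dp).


Rotor R = cos(34deg) - sin(34deg)*e12
Rotation angle theta = 2 * 34 = 68 degrees in the e12 plane (e1 -> e2).
The component perpendicular to the plane (e3) is invariant: v'_3 = v3 = 3.00
cos(68deg) = 0.3746, sin(68deg) = 0.9272
v'_1 = v1*cos(theta) - v2*sin(theta) = -4*0.3746 - 2*0.9272 = -3.35
v'_2 = v1*sin(theta) + v2*cos(theta) = -4*0.9272 + 2*0.3746 = -2.96
v' = -3.35*e1 - 2.96*e2 + 3.00*e3


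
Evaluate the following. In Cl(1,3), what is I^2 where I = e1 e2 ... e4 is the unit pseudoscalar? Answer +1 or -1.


The pseudoscalar I = e1...e_n (product of all n generators) of Cl(p,q) satisfies I^2 = (-1)^(q + n(n-1)/2).
p = 1, q = 3, n = p + q = 4
n(n-1)/2 = 4 * 3 / 2 = 6
Exponent = q + n(n-1)/2 = 3 + 6 = 9
I^2 = (-1)^9 = -1


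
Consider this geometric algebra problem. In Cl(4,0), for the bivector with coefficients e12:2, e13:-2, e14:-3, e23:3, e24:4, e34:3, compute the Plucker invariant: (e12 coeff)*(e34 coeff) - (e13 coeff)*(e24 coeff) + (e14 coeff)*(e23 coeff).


Plucker relation: af - be + cd
a*f = 2*3 = 6
b*e = (-2)*4 = -8
c*d = (-3)*3 = -9
af - be + cd = 6 - (-8) + (-9)
= 5


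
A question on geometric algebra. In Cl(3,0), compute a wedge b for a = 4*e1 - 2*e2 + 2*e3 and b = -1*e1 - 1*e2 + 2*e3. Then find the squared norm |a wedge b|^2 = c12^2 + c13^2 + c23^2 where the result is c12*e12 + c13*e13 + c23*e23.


a wedge b = (a1*b2 - a2*b1)*e12 + (a1*b3 - a3*b1)*e13 + (a2*b3 - a3*b2)*e23
e12 coeff: 4*(-1) - (-2)*(-1) = -4 - 2 = -6
e13 coeff: 4*2 - 2*(-1) = 8 - (-2) = 10
e23 coeff: (-2)*2 - 2*(-1) = -4 - (-2) = -2
|a wedge b|^2 = (-6)^2 + 10^2 + (-2)^2
= 36 + 100 + 4
= 140


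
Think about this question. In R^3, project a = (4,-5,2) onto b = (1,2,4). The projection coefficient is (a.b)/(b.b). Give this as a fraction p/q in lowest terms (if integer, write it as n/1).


Projection coefficient = (a . b) / (b . b)
a . b = 4*1 + (-5)*2 + 2*4
= 4 + (-10) + 8 = 2
b . b = 1^2 + 2^2 + 4^2
= 1 + 4 + 16 = 21
Coefficient = 2/21
In lowest terms: 2/21


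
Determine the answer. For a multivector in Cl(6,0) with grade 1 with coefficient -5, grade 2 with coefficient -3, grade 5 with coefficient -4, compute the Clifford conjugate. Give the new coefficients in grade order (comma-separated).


Clifford conjugate sign for grade k: (-1)^(k(k+1)/2)
Grade 1: (-1)^(1*2/2) = (-1)^1 = -1, coeff -5 -> 5
Grade 2: (-1)^(2*3/2) = (-1)^3 = -1, coeff -3 -> 3
Grade 5: (-1)^(5*6/2) = (-1)^15 = -1, coeff -4 -> 4
Conjugated coefficients: 5, 3, 4


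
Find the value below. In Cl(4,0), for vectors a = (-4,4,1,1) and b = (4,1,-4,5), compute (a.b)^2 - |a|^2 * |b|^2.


a . b = (-4)*4 + 4*1 + 1*(-4) + 1*5
= -16 + 4 + (-4) + 5 = -11
|a|^2 = (-4)^2 + 4^2 + 1^2 + 1^2 = 34
|b|^2 = 4^2 + 1^2 + (-4)^2 + 5^2 = 58
(a.b)^2 = (-11)^2 = 121
|a|^2 * |b|^2 = 34 * 58 = 1972
Result = 121 - 1972 = -1851


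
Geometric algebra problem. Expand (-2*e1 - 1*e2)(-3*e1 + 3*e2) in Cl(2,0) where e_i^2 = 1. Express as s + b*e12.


Expand: (-2*e1 - 1*e2)(-3*e1 + 3*e2)
= (-2)*(-3)*e1e1 + (-2)*3*e1e2 + (-1)*(-3)*e2e1 + (-1)*3*e2e2
Using e1^2 = e2^2 = 1, e2e1 = -e1e2:
Scalar part s = (-2)*(-3) + (-1)*3 = 6 + (-3) = 3
Bivector part b = (-2)*3 - (-1)*(-3) = -6 - 3 = -9
uv = 3 - 9*e12


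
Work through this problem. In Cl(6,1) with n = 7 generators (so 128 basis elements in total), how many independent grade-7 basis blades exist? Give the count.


Number of grade-k basis blades in Cl(p,q) with n = p + q is C(n, k).
n = 6 + 1 = 7
C(7, 7) = 7! / (7! * 0!)
= 5040 / (5040 * 1)
= 1


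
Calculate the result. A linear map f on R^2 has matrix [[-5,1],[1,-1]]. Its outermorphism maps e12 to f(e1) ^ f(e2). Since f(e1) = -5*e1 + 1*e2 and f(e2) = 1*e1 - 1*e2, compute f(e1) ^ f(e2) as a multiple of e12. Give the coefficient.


The outermorphism of a linear map f sends e1^e2 to f(e1)^f(e2).
f(e1) = -5*e1 + 1*e2
f(e2) = 1*e1 - 1*e2
f(e1) ^ f(e2) = (-5*e1 + 1*e2) ^ (1*e1 - 1*e2)
= (-5)*(-1)*e12 + 1*1*e21
= (5 - 1)*e12
= 4*e12
Coefficient = 4


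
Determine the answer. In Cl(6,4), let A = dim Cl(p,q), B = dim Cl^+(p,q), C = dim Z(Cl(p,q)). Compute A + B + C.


n = 6 + 4 = 10
Total dim = 2^10 = 1024
Even subalgebra dim = 2^9 = 512
n is even, so center dim = 1
Sum = 1024 + 512 + 1 = 1537


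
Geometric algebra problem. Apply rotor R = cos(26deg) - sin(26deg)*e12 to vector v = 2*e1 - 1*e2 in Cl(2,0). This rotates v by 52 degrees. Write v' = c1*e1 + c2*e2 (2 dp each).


Rotor R = cos(26deg) - sin(26deg)*e12
Rotation angle theta = 2 * 26 = 52 degrees
v' = R*v*~R rotates v by theta.
cos(52deg) = 0.6157, sin(52deg) = 0.7880
v'_1 = 2*cos(52deg) - (-1)*sin(52deg)
= 2*0.6157 - (-1)*0.7880
= 2.02
v'_2 = 2*sin(52deg) + (-1)*cos(52deg)
= 2*0.7880 + (-1)*0.6157
= 0.96
v' = 2.02*e1 + 0.96*e2


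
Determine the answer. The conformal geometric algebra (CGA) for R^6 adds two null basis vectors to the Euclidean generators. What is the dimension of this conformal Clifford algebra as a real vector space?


The conformal model of R^6 uses Cl(7,1): the 6 Euclidean generators plus two extra orthogonal generators e+ (e+^2 = +1) and e- (e-^2 = -1), from which the null vectors e0, einf are built.
Number of generators m = 6 + 2 = 8.
dim Cl(p,q) = 2^m = 2^8 = 256


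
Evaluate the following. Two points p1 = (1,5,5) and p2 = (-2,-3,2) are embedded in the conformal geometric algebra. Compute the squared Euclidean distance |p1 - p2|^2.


p1 - p2 = (3, 8, 3)
|p1 - p2|^2 = 3^2 + 8^2 + 3^2
= 9 + 64 + 9
= 82


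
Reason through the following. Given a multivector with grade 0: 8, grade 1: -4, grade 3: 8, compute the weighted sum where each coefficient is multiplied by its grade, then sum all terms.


Grade-weighted sum = sum of grade_k * coefficient_k
0*8 = 0
1*(-4) = -4
3*8 = 24
Total = 0 + (-4) + 24 = 20


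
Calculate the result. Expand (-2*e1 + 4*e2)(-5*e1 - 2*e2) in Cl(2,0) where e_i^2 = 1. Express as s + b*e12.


Expand: (-2*e1 + 4*e2)(-5*e1 - 2*e2)
= (-2)*(-5)*e1e1 + (-2)*(-2)*e1e2 + 4*(-5)*e2e1 + 4*(-2)*e2e2
Using e1^2 = e2^2 = 1, e2e1 = -e1e2:
Scalar part s = (-2)*(-5) + 4*(-2) = 10 + (-8) = 2
Bivector part b = (-2)*(-2) - 4*(-5) = 4 - (-20) = 24
uv = 2 + 24*e12


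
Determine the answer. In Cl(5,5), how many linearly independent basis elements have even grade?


Even subalgebra dimension = 2^(n-1)
n = 5 + 5 = 10
2^(10 - 1) = 2^9 = 512
Verification: sum of C(10,k) for even k = 1 + 45 + 210 + 210 + 45 + 1 = 512
Result = 512


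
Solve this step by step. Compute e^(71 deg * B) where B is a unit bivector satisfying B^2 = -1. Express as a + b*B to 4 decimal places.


For a unit bivector B with B^2 = -1, the exponential series gives
e^(theta*B) = cos(theta) + sin(theta)*B (the GA analogue of Euler's formula).
theta = 71 degrees = 1.239184 rad
cos(71 deg) = 0.3256
sin(71 deg) = 0.9455
exp(theta*B) = 0.3256 + 0.9455*B


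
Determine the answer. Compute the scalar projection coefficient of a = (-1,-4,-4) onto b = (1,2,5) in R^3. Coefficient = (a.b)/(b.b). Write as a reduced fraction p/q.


Projection coefficient = (a . b) / (b . b)
a . b = (-1)*1 + (-4)*2 + (-4)*5
= -1 + (-8) + (-20) = -29
b . b = 1^2 + 2^2 + 5^2
= 1 + 4 + 25 = 30
Coefficient = -29/30
In lowest terms: -29/30


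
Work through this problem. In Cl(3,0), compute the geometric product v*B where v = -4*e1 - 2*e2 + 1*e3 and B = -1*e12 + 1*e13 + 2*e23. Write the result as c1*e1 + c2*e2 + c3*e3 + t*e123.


vB has grade-1 (vector) and grade-3 (trivector) parts: vB = (v _| B) + (v ^ B).
Vector part <vB>_1:
  e1: -v2*b12 - v3*b13 = -(-2)*(-1) - (1)*(1) = -3
  e2: v1*b12 - v3*b23 = (-4)*(-1) - (1)*(2) = 2
  e3: v1*b13 + v2*b23 = (-4)*(1) + (-2)*(2) = -8
Trivector part <vB>_3:
  e123: v1*b23 - v2*b13 + v3*b12 = (-4)*(2) - (-2)*(1) + (1)*(-1) = -7
vB = -3*e1 + 2*e2 - 8*e3 - 7*e123


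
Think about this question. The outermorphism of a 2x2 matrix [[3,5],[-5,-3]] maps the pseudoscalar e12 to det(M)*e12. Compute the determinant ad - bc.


The outermorphism of a linear map f sends e1^e2 to f(e1)^f(e2).
f(e1) = 3*e1 - 5*e2
f(e2) = 5*e1 - 3*e2
f(e1) ^ f(e2) = (3*e1 - 5*e2) ^ (5*e1 - 3*e2)
= 3*(-3)*e12 + (-5)*5*e21
= (-9 - (-25))*e12
= 16*e12
Coefficient = 16


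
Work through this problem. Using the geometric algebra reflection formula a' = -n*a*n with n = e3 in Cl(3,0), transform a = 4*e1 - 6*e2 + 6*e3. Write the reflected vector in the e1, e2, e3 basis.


Reflection formula: a' = -n*a*n, with n = e3 (unit vector, n^2 = 1).
For reflection through hyperplane perp to e3:
The component along e3 flips sign, others stay.
a = (4, -6, 6)
a' = (4, -6, -6)
a' = 4*e1 - 6*e2 - 6*e3


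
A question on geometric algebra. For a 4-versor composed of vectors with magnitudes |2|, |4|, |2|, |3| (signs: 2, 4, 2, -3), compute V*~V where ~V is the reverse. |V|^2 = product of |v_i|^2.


Each vector v_i has |v_i|^2 = s_i^2
Squared scales: 2^2 = 4, 4^2 = 16, 2^2 = 4, (-3)^2 = 9
|V|^2 = 4 * 16 * 4 * 9
= 2304


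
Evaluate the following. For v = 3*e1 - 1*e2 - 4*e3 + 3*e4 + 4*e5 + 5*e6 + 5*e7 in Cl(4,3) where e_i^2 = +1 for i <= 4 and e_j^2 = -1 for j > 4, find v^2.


v^2 = sum of c_i^2 * e_i^2
Positive signature terms (e_i^2 = +1): 3^2 + (-1)^2 + (-4)^2 + 3^2 = 35
Negative signature terms (e_j^2 = -1): 4^2 + 5^2 + 5^2 = 66
v^2 = 35 - 66 = -31


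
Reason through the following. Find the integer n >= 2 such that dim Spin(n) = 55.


dim Spin(n) = dim so(n) = n(n-1)/2.
Solve n(n-1)/2 = 55, i.e. n^2 - n - 110 = 0.
Discriminant = 1 + 8*55 = 441
n = (1 + sqrt(441))/2 = (1 + 21)/2 = 11


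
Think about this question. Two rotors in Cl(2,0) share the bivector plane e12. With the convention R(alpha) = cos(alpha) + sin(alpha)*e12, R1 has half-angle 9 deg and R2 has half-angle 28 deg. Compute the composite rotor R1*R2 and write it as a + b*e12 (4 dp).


Same-plane rotors commute and their half-angles add:
R1*R2 = cos(a1 + a2) + sin(a1 + a2)*e12.
a1 + a2 = 9 + 28 = 37 deg
cos(37 deg) = 0.7986
sin(37 deg) = 0.6018
R1*R2 = 0.7986 + 0.6018*e12


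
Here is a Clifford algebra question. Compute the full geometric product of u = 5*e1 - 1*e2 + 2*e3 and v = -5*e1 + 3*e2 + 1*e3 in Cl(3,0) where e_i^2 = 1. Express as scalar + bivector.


In Cl(3,0): e_i^2 = 1, e_ie_j = -e_je_i for i != j.
Scalar part = u . v = 5*(-5) + (-1)*3 + 2*1
= -25 + (-3) + 2 = -26
e12 coeff = 5*3 - (-1)*(-5) = 15 - 5 = 10
e13 coeff = 5*1 - 2*(-5) = 5 - (-10) = 15
e23 coeff = (-1)*1 - 2*3 = -1 - 6 = -7
uv = -26 + 10*e12 + 15*e13 - 7*e23


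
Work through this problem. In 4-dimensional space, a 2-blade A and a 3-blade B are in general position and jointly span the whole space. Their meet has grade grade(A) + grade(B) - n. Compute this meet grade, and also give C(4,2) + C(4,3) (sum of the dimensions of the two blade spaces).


Meet grade = grade(A) + grade(B) - n
= 2 + 3 - 4 = 1
C(4,2) = 6
C(4,3) = 4
dim_A + dim_B = 6 + 4 = 10


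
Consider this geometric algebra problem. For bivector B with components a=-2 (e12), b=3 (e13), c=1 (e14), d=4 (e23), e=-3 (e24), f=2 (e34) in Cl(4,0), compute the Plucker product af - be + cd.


Plucker relation: af - be + cd
a*f = (-2)*2 = -4
b*e = 3*(-3) = -9
c*d = 1*4 = 4
af - be + cd = -4 - (-9) + 4
= 9


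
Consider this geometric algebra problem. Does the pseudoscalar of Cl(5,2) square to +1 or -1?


The pseudoscalar I = e1...e_n (product of all n generators) of Cl(p,q) satisfies I^2 = (-1)^(q + n(n-1)/2).
p = 5, q = 2, n = p + q = 7
n(n-1)/2 = 7 * 6 / 2 = 21
Exponent = q + n(n-1)/2 = 2 + 21 = 23
I^2 = (-1)^23 = -1


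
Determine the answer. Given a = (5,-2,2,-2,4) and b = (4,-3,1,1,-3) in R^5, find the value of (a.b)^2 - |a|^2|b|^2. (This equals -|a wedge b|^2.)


a . b = 5*4 + (-2)*(-3) + 2*1 + (-2)*1 + 4*(-3)
= 20 + 6 + 2 + (-2) + (-12) = 14
|a|^2 = 5^2 + (-2)^2 + 2^2 + (-2)^2 + 4^2 = 53
|b|^2 = 4^2 + (-3)^2 + 1^2 + 1^2 + (-3)^2 = 36
(a.b)^2 = 14^2 = 196
|a|^2 * |b|^2 = 53 * 36 = 1908
Result = 196 - 1908 = -1712


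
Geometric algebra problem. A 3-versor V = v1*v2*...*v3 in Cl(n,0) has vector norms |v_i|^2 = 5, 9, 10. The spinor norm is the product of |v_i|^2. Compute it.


Spinor norm N(V) = |v1|^2 * |v2|^2 * ... * |v3|^2
= 5 * 9 * 10
Running product: 5, 45, 450
N(V) = 450


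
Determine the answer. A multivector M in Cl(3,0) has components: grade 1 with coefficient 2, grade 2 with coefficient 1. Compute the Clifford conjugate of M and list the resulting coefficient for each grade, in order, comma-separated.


Clifford conjugate sign for grade k: (-1)^(k(k+1)/2)
Grade 1: (-1)^(1*2/2) = (-1)^1 = -1, coeff 2 -> -2
Grade 2: (-1)^(2*3/2) = (-1)^3 = -1, coeff 1 -> -1
Conjugated coefficients: -2, -1


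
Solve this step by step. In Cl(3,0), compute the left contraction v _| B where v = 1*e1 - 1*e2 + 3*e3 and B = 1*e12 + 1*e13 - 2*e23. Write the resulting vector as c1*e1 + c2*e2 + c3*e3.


Left contraction v _| B = <vB>_1 (grade-1 part of the geometric product vB).
Using e1_|e12 = e2, e2_|e12 = -e1, e1_|e13 = e3, e3_|e13 = -e1, e2_|e23 = e3, e3_|e23 = -e2:
e1 coeff: -v2*b12 - v3*b13 = -(-1)*(1) - (3)*(1) = -2
e2 coeff: v1*b12 - v3*b23 = (1)*(1) - (3)*(-2) = 7
e3 coeff: v1*b13 + v2*b23 = (1)*(1) + (-1)*(-2) = 3
v _| B = -2*e1 + 7*e2 + 3*e3


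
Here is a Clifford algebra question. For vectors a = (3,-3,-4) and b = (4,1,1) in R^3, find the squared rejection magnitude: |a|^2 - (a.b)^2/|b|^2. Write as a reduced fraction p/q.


|a|^2 = 3^2 + (-3)^2 + (-4)^2 = 34
|b|^2 = 4^2 + 1^2 + 1^2 = 18
a . b = 3*4 + (-3)*1 + (-4)*1 = 5
(a.b)^2 = 5^2 = 25
|rej|^2 = 34 - 25/18
= (612 - 25)/18
= 587/18
In lowest terms: 587/18


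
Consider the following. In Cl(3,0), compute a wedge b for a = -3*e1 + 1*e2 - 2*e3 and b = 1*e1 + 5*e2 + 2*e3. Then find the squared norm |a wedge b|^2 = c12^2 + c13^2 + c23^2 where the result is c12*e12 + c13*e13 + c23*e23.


a wedge b = (a1*b2 - a2*b1)*e12 + (a1*b3 - a3*b1)*e13 + (a2*b3 - a3*b2)*e23
e12 coeff: (-3)*5 - 1*1 = -15 - 1 = -16
e13 coeff: (-3)*2 - (-2)*1 = -6 - (-2) = -4
e23 coeff: 1*2 - (-2)*5 = 2 - (-10) = 12
|a wedge b|^2 = (-16)^2 + (-4)^2 + 12^2
= 256 + 16 + 144
= 416


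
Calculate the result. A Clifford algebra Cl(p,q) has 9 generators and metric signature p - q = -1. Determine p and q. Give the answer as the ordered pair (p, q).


We need p + q = 9 and p - q = -1.
Adding: 2p = 9 + (-1) = 8, so p = 4.
Then q = 9 - 4 = 5.
(p, q) = (4, 5)


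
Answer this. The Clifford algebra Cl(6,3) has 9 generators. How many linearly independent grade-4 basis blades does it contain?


Number of grade-k basis blades in Cl(p,q) with n = p + q is C(n, k).
n = 6 + 3 = 9
C(9, 4) = 9! / (4! * 5!)
= 362880 / (24 * 120)
= 126


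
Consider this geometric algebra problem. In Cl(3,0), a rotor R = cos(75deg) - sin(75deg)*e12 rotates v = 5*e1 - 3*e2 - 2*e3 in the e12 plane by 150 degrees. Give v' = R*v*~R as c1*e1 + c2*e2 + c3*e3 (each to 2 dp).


Rotor R = cos(75deg) - sin(75deg)*e12
Rotation angle theta = 2 * 75 = 150 degrees in the e12 plane (e1 -> e2).
The component perpendicular to the plane (e3) is invariant: v'_3 = v3 = -2.00
cos(150deg) = -0.8660, sin(150deg) = 0.5000
v'_1 = v1*cos(theta) - v2*sin(theta) = 5*(-0.8660) - (-3)*0.5000 = -2.83
v'_2 = v1*sin(theta) + v2*cos(theta) = 5*0.5000 + (-3)*(-0.8660) = 5.10
v' = -2.83*e1 + 5.10*e2 - 2.00*e3


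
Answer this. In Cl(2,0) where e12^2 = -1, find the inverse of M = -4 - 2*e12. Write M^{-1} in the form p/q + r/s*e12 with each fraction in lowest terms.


M = -4 - 2*e12, where e12^2 = -1.
Since M commutes with its reverse ~M = a - b*e12, M * ~M = a^2 - b^2*e12^2 = a^2 + b^2.
So M^{-1} = ~M / (a^2 + b^2) = (a - b*e12)/(a^2 + b^2).
a^2 + b^2 = 16 + 4 = 20
Scalar part = -4/20 = -1/5
Bivector coeff = 2/20 = 1/10
M^{-1} = -1/5 + 1/10*e12


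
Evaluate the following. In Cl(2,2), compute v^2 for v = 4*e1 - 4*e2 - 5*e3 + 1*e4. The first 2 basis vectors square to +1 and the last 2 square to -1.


v^2 = sum of c_i^2 * e_i^2
Positive signature terms (e_i^2 = +1): 4^2 + (-4)^2 = 32
Negative signature terms (e_j^2 = -1): (-5)^2 + 1^2 = 26
v^2 = 32 - 26 = 6


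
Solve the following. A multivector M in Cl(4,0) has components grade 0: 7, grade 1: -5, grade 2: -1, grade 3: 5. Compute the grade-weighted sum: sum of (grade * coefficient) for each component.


Grade-weighted sum = sum of grade_k * coefficient_k
0*7 = 0
1*(-5) = -5
2*(-1) = -2
3*5 = 15
Total = 0 + (-5) + (-2) + 15 = 8


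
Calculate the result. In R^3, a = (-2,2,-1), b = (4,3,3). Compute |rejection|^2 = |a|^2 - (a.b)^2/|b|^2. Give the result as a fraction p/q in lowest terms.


|a|^2 = (-2)^2 + 2^2 + (-1)^2 = 9
|b|^2 = 4^2 + 3^2 + 3^2 = 34
a . b = (-2)*4 + 2*3 + (-1)*3 = -5
(a.b)^2 = (-5)^2 = 25
|rej|^2 = 9 - 25/34
= (306 - 25)/34
= 281/34
In lowest terms: 281/34


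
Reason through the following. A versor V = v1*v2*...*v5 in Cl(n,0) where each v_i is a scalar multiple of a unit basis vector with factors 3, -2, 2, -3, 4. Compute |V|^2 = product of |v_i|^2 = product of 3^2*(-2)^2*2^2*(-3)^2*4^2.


Each vector v_i has |v_i|^2 = s_i^2
Squared scales: 3^2 = 9, (-2)^2 = 4, 2^2 = 4, (-3)^2 = 9, 4^2 = 16
|V|^2 = 9 * 4 * 4 * 9 * 16
= 20736


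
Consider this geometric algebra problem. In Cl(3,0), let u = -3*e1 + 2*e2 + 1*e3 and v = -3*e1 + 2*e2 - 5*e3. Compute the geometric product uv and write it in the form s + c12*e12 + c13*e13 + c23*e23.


In Cl(3,0): e_i^2 = 1, e_ie_j = -e_je_i for i != j.
Scalar part = u . v = (-3)*(-3) + 2*2 + 1*(-5)
= 9 + 4 + (-5) = 8
e12 coeff = (-3)*2 - 2*(-3) = -6 - (-6) = 0
e13 coeff = (-3)*(-5) - 1*(-3) = 15 - (-3) = 18
e23 coeff = 2*(-5) - 1*2 = -10 - 2 = -12
uv = 8 + 0*e12 + 18*e13 - 12*e23


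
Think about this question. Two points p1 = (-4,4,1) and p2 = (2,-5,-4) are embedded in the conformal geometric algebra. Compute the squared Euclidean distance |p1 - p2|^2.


p1 - p2 = (-6, 9, 5)
|p1 - p2|^2 = (-6)^2 + 9^2 + 5^2
= 36 + 81 + 25
= 142
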